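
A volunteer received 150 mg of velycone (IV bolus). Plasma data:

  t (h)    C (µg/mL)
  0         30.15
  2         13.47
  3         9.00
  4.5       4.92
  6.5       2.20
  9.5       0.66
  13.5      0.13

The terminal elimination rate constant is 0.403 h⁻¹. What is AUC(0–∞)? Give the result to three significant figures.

AUC = 78.6 µg/mL·h

Trapezoidal AUC_0→13.5:
  [0→2]: (30.15+13.47)/2 × 2 = 43.62
  [2→3]: (13.47+9.00)/2 × 1 = 11.235
  [3→4.5]: (9.00+4.92)/2 × 1.5 = 10.44
  [4.5→6.5]: (4.92+2.20)/2 × 2 = 7.12
  [6.5→9.5]: (2.20+0.66)/2 × 3 = 4.29
  [9.5→13.5]: (0.66+0.13)/2 × 4 = 1.58
  Sum = 78.285 µg/mL·h
Extrapolated tail: C_last / k_e = 0.13 / 0.403 = 0.323
AUC_0→∞ = 78.285 + 0.323 = 78.608 µg/mL·h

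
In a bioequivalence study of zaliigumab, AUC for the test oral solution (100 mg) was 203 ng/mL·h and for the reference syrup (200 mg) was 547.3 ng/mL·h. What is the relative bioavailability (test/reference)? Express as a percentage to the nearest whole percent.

F_rel = (AUC_test/D_test) / (AUC_ref/D_ref)
      = (203/100) / (547.3/200)
      = 2.03 / 2.7365 = 0.7418 = 74.18%

F_rel = 74%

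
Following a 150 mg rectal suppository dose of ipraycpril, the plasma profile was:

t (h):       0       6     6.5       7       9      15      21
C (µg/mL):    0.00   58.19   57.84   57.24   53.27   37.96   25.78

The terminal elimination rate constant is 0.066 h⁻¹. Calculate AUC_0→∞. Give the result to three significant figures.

AUC = 1200 µg/mL·h

Trapezoidal AUC_0→21:
  [0→6]: (0.00+58.19)/2 × 6 = 174.57
  [6→6.5]: (58.19+57.84)/2 × 0.5 = 29.0075
  [6.5→7]: (57.84+57.24)/2 × 0.5 = 28.77
  [7→9]: (57.24+53.27)/2 × 2 = 110.51
  [9→15]: (53.27+37.96)/2 × 6 = 273.69
  [15→21]: (37.96+25.78)/2 × 6 = 191.22
  Sum = 807.7675 µg/mL·h
Extrapolated tail: C_last / k_e = 25.78 / 0.066 = 390.606
AUC_0→∞ = 807.7675 + 390.606 = 1198.3735 µg/mL·h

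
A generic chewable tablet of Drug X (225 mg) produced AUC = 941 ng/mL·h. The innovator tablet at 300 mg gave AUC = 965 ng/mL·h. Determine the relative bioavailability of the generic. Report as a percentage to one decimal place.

F_rel = 130.0%

F_rel = (AUC_test/D_test) / (AUC_ref/D_ref)
      = (941/225) / (965/300)
      = 4.18222 / 3.21667 = 1.3002 = 130.02%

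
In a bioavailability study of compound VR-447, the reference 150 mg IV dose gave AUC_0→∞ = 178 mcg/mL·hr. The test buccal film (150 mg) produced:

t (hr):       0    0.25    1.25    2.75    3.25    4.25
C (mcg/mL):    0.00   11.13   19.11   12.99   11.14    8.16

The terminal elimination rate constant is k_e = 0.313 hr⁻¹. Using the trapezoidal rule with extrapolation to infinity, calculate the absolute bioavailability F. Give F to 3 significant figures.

Trapezoidal AUC_0→4.25 (buccal film):
  [0→0.25]: (0.00+11.13)/2 × 0.25 = 1.39125
  [0.25→1.25]: (11.13+19.11)/2 × 1 = 15.12
  [1.25→2.75]: (19.11+12.99)/2 × 1.5 = 24.075
  [2.75→3.25]: (12.99+11.14)/2 × 0.5 = 6.0325
  [3.25→4.25]: (11.14+8.16)/2 × 1 = 9.65
  Sum = 56.26875 mcg/mL·hr
Tail: C_last/k_e = 8.16/0.313 = 26.070
AUC_0→∞ (buccal film) = 56.26875 + 26.070 = 82.33875 mcg/mL·hr
F = (AUC_ev/D_ev)/(AUC_iv/D_iv) = (82.33875/150)/(178/150) = 0.548925/1.18667 = 0.4626

F = 0.463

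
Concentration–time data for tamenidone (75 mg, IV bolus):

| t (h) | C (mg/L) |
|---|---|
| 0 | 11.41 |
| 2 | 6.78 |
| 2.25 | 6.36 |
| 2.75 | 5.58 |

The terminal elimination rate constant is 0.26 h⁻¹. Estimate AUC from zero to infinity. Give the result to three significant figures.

AUC = 44.3 mg/L·h

Trapezoidal AUC_0→2.75:
  [0→2]: (11.41+6.78)/2 × 2 = 18.19
  [2→2.25]: (6.78+6.36)/2 × 0.25 = 1.6425
  [2.25→2.75]: (6.36+5.58)/2 × 0.5 = 2.985
  Sum = 22.8175 mg/L·h
Extrapolated tail: C_last / k_e = 5.58 / 0.26 = 21.462
AUC_0→∞ = 22.8175 + 21.462 = 44.2795 mg/L·h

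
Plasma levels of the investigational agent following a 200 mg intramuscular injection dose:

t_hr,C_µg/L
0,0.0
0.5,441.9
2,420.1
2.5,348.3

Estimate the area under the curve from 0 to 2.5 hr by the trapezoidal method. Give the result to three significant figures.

Trapezoidal AUC_0→2.5:
  [0→0.5]: (0.0+441.9)/2 × 0.5 = 110.475
  [0.5→2]: (441.9+420.1)/2 × 1.5 = 646.5
  [2→2.5]: (420.1+348.3)/2 × 0.5 = 192.1
  Sum = 949.075 µg/L·hr

AUC = 949 µg/L·hr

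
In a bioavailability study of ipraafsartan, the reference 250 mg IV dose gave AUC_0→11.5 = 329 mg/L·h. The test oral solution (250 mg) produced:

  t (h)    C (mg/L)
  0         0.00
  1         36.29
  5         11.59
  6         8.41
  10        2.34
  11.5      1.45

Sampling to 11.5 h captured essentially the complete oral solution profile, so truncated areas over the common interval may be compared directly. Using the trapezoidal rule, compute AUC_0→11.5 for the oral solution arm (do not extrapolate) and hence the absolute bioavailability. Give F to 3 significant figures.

F = 0.451

Trapezoidal AUC_0→11.5 (oral solution):
  [0→1]: (0.00+36.29)/2 × 1 = 18.145
  [1→5]: (36.29+11.59)/2 × 4 = 95.76
  [5→6]: (11.59+8.41)/2 × 1 = 10.0
  [6→10]: (8.41+2.34)/2 × 4 = 21.5
  [10→11.5]: (2.34+1.45)/2 × 1.5 = 2.8425
  Sum = 148.2475 mg/L·h
F = (AUC_ev/D_ev)/(AUC_iv/D_iv) = (148.2475/250)/(329/250) = 0.59299/1.316 = 0.4506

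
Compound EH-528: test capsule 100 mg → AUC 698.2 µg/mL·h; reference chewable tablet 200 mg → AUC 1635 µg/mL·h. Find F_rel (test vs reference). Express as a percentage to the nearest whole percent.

F_rel = 85%

F_rel = (AUC_test/D_test) / (AUC_ref/D_ref)
      = (698.2/100) / (1635/200)
      = 6.982 / 8.175 = 0.8541 = 85.41%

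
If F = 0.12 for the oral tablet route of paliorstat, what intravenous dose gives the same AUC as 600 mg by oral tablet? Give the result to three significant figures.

Systemic exposure from an extravascular dose = F × D_ev, so the equivalent IV dose is F × D_ev.
D_iv = F × D_ev = 0.12 × 600 = 72 mg

D_iv = 72.0 mg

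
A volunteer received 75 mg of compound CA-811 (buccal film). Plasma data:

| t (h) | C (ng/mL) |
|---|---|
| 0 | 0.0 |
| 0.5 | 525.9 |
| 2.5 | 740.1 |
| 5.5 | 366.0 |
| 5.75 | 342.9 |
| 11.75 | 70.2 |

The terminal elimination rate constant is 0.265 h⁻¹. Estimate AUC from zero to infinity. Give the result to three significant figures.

AUC = 4650 ng/mL·h

Trapezoidal AUC_0→11.75:
  [0→0.5]: (0.0+525.9)/2 × 0.5 = 131.475
  [0.5→2.5]: (525.9+740.1)/2 × 2 = 1266.0
  [2.5→5.5]: (740.1+366.0)/2 × 3 = 1659.15
  [5.5→5.75]: (366.0+342.9)/2 × 0.25 = 88.6125
  [5.75→11.75]: (342.9+70.2)/2 × 6 = 1239.3
  Sum = 4384.5375 ng/mL·h
Extrapolated tail: C_last / k_e = 70.2 / 0.265 = 264.906
AUC_0→∞ = 4384.5375 + 264.906 = 4649.4435 ng/mL·h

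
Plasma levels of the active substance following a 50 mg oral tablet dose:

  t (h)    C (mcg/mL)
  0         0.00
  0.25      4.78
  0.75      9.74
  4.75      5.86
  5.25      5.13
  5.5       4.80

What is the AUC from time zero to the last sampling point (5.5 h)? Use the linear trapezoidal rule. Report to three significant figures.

AUC = 39.4 mcg/mL·h

Trapezoidal AUC_0→5.5:
  [0→0.25]: (0.00+4.78)/2 × 0.25 = 0.5975
  [0.25→0.75]: (4.78+9.74)/2 × 0.5 = 3.63
  [0.75→4.75]: (9.74+5.86)/2 × 4 = 31.2
  [4.75→5.25]: (5.86+5.13)/2 × 0.5 = 2.7475
  [5.25→5.5]: (5.13+4.80)/2 × 0.25 = 1.24125
  Sum = 39.41625 mcg/mL·h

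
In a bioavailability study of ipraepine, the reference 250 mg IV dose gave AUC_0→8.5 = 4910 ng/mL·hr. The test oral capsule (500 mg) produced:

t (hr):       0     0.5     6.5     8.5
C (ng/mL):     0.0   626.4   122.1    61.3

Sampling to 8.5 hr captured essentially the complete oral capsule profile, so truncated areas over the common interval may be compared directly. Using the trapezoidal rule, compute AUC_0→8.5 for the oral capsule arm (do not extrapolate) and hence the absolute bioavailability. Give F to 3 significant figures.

F = 0.263

Trapezoidal AUC_0→8.5 (oral capsule):
  [0→0.5]: (0.0+626.4)/2 × 0.5 = 156.6
  [0.5→6.5]: (626.4+122.1)/2 × 6 = 2245.5
  [6.5→8.5]: (122.1+61.3)/2 × 2 = 183.4
  Sum = 2585.5 ng/mL·hr
F = (AUC_ev/D_ev)/(AUC_iv/D_iv) = (2585.5/500)/(4910/250) = 5.171/19.64 = 0.2633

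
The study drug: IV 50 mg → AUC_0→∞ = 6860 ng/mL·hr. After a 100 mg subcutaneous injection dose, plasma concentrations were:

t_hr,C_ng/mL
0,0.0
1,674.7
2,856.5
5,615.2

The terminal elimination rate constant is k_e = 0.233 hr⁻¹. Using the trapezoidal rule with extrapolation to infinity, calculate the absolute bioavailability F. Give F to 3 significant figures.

Trapezoidal AUC_0→5 (subcutaneous injection):
  [0→1]: (0.0+674.7)/2 × 1 = 337.35
  [1→2]: (674.7+856.5)/2 × 1 = 765.6
  [2→5]: (856.5+615.2)/2 × 3 = 2207.55
  Sum = 3310.5 ng/mL·hr
Tail: C_last/k_e = 615.2/0.233 = 2640.343
AUC_0→∞ (subcutaneous injection) = 3310.5 + 2640.343 = 5950.843 ng/mL·hr
F = (AUC_ev/D_ev)/(AUC_iv/D_iv) = (5950.843/100)/(6860/50) = 59.50843/137.2 = 0.4337

F = 0.434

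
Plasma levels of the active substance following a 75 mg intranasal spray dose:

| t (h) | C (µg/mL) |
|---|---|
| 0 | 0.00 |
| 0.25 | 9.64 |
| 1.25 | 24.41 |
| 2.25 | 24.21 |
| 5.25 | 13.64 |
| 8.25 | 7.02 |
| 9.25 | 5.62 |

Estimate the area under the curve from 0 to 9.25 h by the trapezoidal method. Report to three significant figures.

Trapezoidal AUC_0→9.25:
  [0→0.25]: (0.00+9.64)/2 × 0.25 = 1.205
  [0.25→1.25]: (9.64+24.41)/2 × 1 = 17.025
  [1.25→2.25]: (24.41+24.21)/2 × 1 = 24.31
  [2.25→5.25]: (24.21+13.64)/2 × 3 = 56.775
  [5.25→8.25]: (13.64+7.02)/2 × 3 = 30.99
  [8.25→9.25]: (7.02+5.62)/2 × 1 = 6.32
  Sum = 136.625 µg/mL·h

AUC = 137 µg/mL·h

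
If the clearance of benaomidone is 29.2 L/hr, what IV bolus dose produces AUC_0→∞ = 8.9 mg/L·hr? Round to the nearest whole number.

Dose_iv = CL × AUC_0→∞
     = 29.2 × 8.9 = 259.88 mg

Dose = 260 mg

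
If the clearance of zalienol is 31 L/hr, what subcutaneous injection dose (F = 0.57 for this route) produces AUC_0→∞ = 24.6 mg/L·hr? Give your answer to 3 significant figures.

Dose = 1340 mg

Dose = CL × AUC_0→∞ / F
     = 31 × 24.6 / 0.57 = 1337.89 mg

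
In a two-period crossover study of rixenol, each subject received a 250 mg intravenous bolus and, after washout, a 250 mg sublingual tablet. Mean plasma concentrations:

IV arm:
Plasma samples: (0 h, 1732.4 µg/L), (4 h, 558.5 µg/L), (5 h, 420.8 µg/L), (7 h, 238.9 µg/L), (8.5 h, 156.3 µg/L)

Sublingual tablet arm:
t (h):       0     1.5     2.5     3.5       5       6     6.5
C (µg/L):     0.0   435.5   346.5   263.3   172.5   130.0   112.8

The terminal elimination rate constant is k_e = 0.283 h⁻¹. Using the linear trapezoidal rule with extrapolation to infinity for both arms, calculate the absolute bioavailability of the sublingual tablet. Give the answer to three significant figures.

F = 0.298

Trapezoidal AUC_0→8.5 (IV):
  [0→4]: (1732.4+558.5)/2 × 4 = 4581.8
  [4→5]: (558.5+420.8)/2 × 1 = 489.65
  [5→7]: (420.8+238.9)/2 × 2 = 659.7
  [7→8.5]: (238.9+156.3)/2 × 1.5 = 296.4
  Sum = 6027.55 µg/L·h
IV tail: 156.3/0.283 = 552.297; AUC_iv,0→∞ = 6027.55 + 552.297 = 6579.847 µg/L·h
Trapezoidal AUC_0→6.5 (sublingual tablet):
  [0→1.5]: (0.0+435.5)/2 × 1.5 = 326.625
  [1.5→2.5]: (435.5+346.5)/2 × 1 = 391.0
  [2.5→3.5]: (346.5+263.3)/2 × 1 = 304.9
  [3.5→5]: (263.3+172.5)/2 × 1.5 = 326.85
  [5→6]: (172.5+130.0)/2 × 1 = 151.25
  [6→6.5]: (130.0+112.8)/2 × 0.5 = 60.7
  Sum = 1561.325 µg/L·h
sublingual tablet tail: 112.8/0.283 = 398.587; AUC_ev,0→∞ = 1561.325 + 398.587 = 1959.912 µg/L·h
F = (AUC_ev/D_ev)/(AUC_iv/D_iv) = (1959.912/250)/(6579.847/250) = 7.839648/26.319388 = 0.2979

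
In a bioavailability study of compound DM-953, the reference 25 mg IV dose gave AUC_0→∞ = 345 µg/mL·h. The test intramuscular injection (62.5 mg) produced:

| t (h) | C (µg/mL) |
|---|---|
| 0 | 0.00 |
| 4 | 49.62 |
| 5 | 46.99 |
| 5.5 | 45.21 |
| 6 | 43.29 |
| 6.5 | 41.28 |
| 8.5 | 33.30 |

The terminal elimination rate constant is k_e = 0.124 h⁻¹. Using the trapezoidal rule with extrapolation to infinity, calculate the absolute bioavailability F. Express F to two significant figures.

Trapezoidal AUC_0→8.5 (intramuscular injection):
  [0→4]: (0.00+49.62)/2 × 4 = 99.24
  [4→5]: (49.62+46.99)/2 × 1 = 48.305
  [5→5.5]: (46.99+45.21)/2 × 0.5 = 23.05
  [5.5→6]: (45.21+43.29)/2 × 0.5 = 22.125
  [6→6.5]: (43.29+41.28)/2 × 0.5 = 21.1425
  [6.5→8.5]: (41.28+33.30)/2 × 2 = 74.58
  Sum = 288.4425 µg/mL·h
Tail: C_last/k_e = 33.30/0.124 = 268.548
AUC_0→∞ (intramuscular injection) = 288.4425 + 268.548 = 556.9905 µg/mL·h
F = (AUC_ev/D_ev)/(AUC_iv/D_iv) = (556.9905/62.5)/(345/25) = 8.911848/13.8 = 0.6458

F = 0.65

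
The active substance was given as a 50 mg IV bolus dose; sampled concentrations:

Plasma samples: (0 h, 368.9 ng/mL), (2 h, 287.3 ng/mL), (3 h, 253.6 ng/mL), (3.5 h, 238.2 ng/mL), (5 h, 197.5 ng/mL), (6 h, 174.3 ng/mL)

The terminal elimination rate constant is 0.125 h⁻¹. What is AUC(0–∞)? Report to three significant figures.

Trapezoidal AUC_0→6:
  [0→2]: (368.9+287.3)/2 × 2 = 656.2
  [2→3]: (287.3+253.6)/2 × 1 = 270.45
  [3→3.5]: (253.6+238.2)/2 × 0.5 = 122.95
  [3.5→5]: (238.2+197.5)/2 × 1.5 = 326.775
  [5→6]: (197.5+174.3)/2 × 1 = 185.9
  Sum = 1562.275 ng/mL·h
Extrapolated tail: C_last / k_e = 174.3 / 0.125 = 1394.400
AUC_0→∞ = 1562.275 + 1394.400 = 2956.675 ng/mL·h

AUC = 2960 ng/mL·h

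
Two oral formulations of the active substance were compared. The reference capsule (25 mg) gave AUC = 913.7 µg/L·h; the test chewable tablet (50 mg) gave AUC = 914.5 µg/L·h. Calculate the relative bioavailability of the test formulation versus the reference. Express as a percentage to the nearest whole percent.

F_rel = 50%

F_rel = (AUC_test/D_test) / (AUC_ref/D_ref)
      = (914.5/50) / (913.7/25)
      = 18.29 / 36.548 = 0.5004 = 50.04%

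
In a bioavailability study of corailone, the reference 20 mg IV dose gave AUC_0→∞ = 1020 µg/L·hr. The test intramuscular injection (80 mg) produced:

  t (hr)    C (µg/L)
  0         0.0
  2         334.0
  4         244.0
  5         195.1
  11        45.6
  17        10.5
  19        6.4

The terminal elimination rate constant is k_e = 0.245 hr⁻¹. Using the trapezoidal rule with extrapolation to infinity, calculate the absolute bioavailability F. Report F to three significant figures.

Trapezoidal AUC_0→19 (intramuscular injection):
  [0→2]: (0.0+334.0)/2 × 2 = 334.0
  [2→4]: (334.0+244.0)/2 × 2 = 578.0
  [4→5]: (244.0+195.1)/2 × 1 = 219.55
  [5→11]: (195.1+45.6)/2 × 6 = 722.1
  [11→17]: (45.6+10.5)/2 × 6 = 168.3
  [17→19]: (10.5+6.4)/2 × 2 = 16.9
  Sum = 2038.85 µg/L·hr
Tail: C_last/k_e = 6.4/0.245 = 26.122
AUC_0→∞ (intramuscular injection) = 2038.85 + 26.122 = 2064.972 µg/L·hr
F = (AUC_ev/D_ev)/(AUC_iv/D_iv) = (2064.972/80)/(1020/20) = 25.81215/51 = 0.5061

F = 0.506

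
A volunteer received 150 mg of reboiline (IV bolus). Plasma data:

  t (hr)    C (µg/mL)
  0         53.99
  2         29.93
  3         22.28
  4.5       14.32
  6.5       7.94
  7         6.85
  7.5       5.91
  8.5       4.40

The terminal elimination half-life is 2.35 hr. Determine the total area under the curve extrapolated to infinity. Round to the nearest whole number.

AUC = 187 µg/mL·hr

Trapezoidal AUC_0→8.5:
  [0→2]: (53.99+29.93)/2 × 2 = 83.92
  [2→3]: (29.93+22.28)/2 × 1 = 26.105
  [3→4.5]: (22.28+14.32)/2 × 1.5 = 27.45
  [4.5→6.5]: (14.32+7.94)/2 × 2 = 22.26
  [6.5→7]: (7.94+6.85)/2 × 0.5 = 3.6975
  [7→7.5]: (6.85+5.91)/2 × 0.5 = 3.19
  [7.5→8.5]: (5.91+4.40)/2 × 1 = 5.155
  Sum = 171.7775 µg/mL·hr
k_e = ln2 / t½ = 0.693147 / 2.35 = 0.2950 hr^-1
Extrapolated tail: C_last / k_e = 4.40 / 0.295 = 14.915
AUC_0→∞ = 171.7775 + 14.915 = 186.6925 µg/mL·hr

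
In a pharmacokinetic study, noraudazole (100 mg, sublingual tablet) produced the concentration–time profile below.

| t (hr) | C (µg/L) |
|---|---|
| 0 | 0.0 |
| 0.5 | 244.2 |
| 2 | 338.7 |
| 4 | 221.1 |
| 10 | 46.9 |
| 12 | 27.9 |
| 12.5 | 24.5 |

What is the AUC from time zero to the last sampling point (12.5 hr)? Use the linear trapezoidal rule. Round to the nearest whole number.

Trapezoidal AUC_0→12.5:
  [0→0.5]: (0.0+244.2)/2 × 0.5 = 61.05
  [0.5→2]: (244.2+338.7)/2 × 1.5 = 437.175
  [2→4]: (338.7+221.1)/2 × 2 = 559.8
  [4→10]: (221.1+46.9)/2 × 6 = 804.0
  [10→12]: (46.9+27.9)/2 × 2 = 74.8
  [12→12.5]: (27.9+24.5)/2 × 0.5 = 13.1
  Sum = 1949.925 µg/L·hr

AUC = 1950 µg/L·hr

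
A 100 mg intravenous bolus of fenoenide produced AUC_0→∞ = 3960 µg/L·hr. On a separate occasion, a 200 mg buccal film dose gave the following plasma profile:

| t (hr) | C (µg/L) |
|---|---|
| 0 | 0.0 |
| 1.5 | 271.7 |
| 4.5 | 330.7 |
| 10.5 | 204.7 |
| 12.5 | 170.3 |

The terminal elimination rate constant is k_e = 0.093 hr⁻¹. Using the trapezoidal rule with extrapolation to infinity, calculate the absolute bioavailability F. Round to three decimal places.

F = 0.621

Trapezoidal AUC_0→12.5 (buccal film):
  [0→1.5]: (0.0+271.7)/2 × 1.5 = 203.775
  [1.5→4.5]: (271.7+330.7)/2 × 3 = 903.6
  [4.5→10.5]: (330.7+204.7)/2 × 6 = 1606.2
  [10.5→12.5]: (204.7+170.3)/2 × 2 = 375.0
  Sum = 3088.575 µg/L·hr
Tail: C_last/k_e = 170.3/0.093 = 1831.183
AUC_0→∞ (buccal film) = 3088.575 + 1831.183 = 4919.758 µg/L·hr
F = (AUC_ev/D_ev)/(AUC_iv/D_iv) = (4919.758/200)/(3960/100) = 24.59879/39.6 = 0.6212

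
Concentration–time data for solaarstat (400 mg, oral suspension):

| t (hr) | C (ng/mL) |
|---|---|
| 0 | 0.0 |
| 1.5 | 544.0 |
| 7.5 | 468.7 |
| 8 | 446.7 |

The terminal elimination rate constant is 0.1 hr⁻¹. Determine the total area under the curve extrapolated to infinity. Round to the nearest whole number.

AUC = 8142 ng/mL·hr

Trapezoidal AUC_0→8:
  [0→1.5]: (0.0+544.0)/2 × 1.5 = 408.0
  [1.5→7.5]: (544.0+468.7)/2 × 6 = 3038.1
  [7.5→8]: (468.7+446.7)/2 × 0.5 = 228.85
  Sum = 3674.95 ng/mL·hr
Extrapolated tail: C_last / k_e = 446.7 / 0.1 = 4467.000
AUC_0→∞ = 3674.95 + 4467.000 = 8141.95 ng/mL·hr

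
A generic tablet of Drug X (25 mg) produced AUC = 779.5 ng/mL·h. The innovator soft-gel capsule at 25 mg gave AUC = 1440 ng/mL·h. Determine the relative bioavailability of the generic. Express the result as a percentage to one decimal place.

F_rel = (AUC_test/D_test) / (AUC_ref/D_ref)
      = (779.5/25) / (1440/25)
      = 31.18 / 57.6 = 0.5413 = 54.13%

F_rel = 54.1%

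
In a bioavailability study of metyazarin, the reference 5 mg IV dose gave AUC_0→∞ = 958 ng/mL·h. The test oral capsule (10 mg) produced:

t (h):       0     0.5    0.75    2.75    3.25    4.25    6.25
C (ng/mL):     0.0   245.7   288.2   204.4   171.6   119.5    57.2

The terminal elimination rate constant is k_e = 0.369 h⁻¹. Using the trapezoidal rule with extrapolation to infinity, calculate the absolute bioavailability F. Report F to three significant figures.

F = 0.622

Trapezoidal AUC_0→6.25 (oral capsule):
  [0→0.5]: (0.0+245.7)/2 × 0.5 = 61.425
  [0.5→0.75]: (245.7+288.2)/2 × 0.25 = 66.7375
  [0.75→2.75]: (288.2+204.4)/2 × 2 = 492.6
  [2.75→3.25]: (204.4+171.6)/2 × 0.5 = 94.0
  [3.25→4.25]: (171.6+119.5)/2 × 1 = 145.55
  [4.25→6.25]: (119.5+57.2)/2 × 2 = 176.7
  Sum = 1037.0125 ng/mL·h
Tail: C_last/k_e = 57.2/0.369 = 155.014
AUC_0→∞ (oral capsule) = 1037.0125 + 155.014 = 1192.0265 ng/mL·h
F = (AUC_ev/D_ev)/(AUC_iv/D_iv) = (1192.0265/10)/(958/5) = 119.20265/191.6 = 0.6221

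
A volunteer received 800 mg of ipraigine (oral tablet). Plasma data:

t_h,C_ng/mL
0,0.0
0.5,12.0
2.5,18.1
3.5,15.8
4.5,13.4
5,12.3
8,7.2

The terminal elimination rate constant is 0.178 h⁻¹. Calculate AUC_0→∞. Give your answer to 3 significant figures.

AUC = 141 ng/mL·h

Trapezoidal AUC_0→8:
  [0→0.5]: (0.0+12.0)/2 × 0.5 = 3.0
  [0.5→2.5]: (12.0+18.1)/2 × 2 = 30.1
  [2.5→3.5]: (18.1+15.8)/2 × 1 = 16.95
  [3.5→4.5]: (15.8+13.4)/2 × 1 = 14.6
  [4.5→5]: (13.4+12.3)/2 × 0.5 = 6.425
  [5→8]: (12.3+7.2)/2 × 3 = 29.25
  Sum = 100.325 ng/mL·h
Extrapolated tail: C_last / k_e = 7.2 / 0.178 = 40.449
AUC_0→∞ = 100.325 + 40.449 = 140.774 ng/mL·h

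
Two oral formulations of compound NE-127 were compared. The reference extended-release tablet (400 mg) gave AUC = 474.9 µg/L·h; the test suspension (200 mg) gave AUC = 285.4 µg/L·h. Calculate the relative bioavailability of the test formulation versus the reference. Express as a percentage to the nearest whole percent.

F_rel = 120%

F_rel = (AUC_test/D_test) / (AUC_ref/D_ref)
      = (285.4/200) / (474.9/400)
      = 1.427 / 1.18725 = 1.2019 = 120.19%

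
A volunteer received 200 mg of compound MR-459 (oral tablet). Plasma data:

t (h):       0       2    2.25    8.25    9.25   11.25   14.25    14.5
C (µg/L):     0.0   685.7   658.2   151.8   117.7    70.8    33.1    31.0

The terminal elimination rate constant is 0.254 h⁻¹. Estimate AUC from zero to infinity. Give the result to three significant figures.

AUC = 3890 µg/L·h

Trapezoidal AUC_0→14.5:
  [0→2]: (0.0+685.7)/2 × 2 = 685.7
  [2→2.25]: (685.7+658.2)/2 × 0.25 = 167.9875
  [2.25→8.25]: (658.2+151.8)/2 × 6 = 2430.0
  [8.25→9.25]: (151.8+117.7)/2 × 1 = 134.75
  [9.25→11.25]: (117.7+70.8)/2 × 2 = 188.5
  [11.25→14.25]: (70.8+33.1)/2 × 3 = 155.85
  [14.25→14.5]: (33.1+31.0)/2 × 0.25 = 8.0125
  Sum = 3770.8 µg/L·h
Extrapolated tail: C_last / k_e = 31.0 / 0.254 = 122.047
AUC_0→∞ = 3770.8 + 122.047 = 3892.847 µg/L·h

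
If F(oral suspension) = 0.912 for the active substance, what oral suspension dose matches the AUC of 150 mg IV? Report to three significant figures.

For equal systemic exposure: F × D_ev = D_iv
D_ev = D_iv / F = 150 / 0.912 = 164.474 mg

D_oral = 164 mg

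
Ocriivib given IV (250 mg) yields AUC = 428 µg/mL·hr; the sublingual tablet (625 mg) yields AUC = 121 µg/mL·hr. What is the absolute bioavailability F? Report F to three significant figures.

F = (AUC_ev / D_ev) / (AUC_iv / D_iv)
  = (121/625) / (428/250)
  = 0.1936 / 1.712 = 0.1131

F = 0.113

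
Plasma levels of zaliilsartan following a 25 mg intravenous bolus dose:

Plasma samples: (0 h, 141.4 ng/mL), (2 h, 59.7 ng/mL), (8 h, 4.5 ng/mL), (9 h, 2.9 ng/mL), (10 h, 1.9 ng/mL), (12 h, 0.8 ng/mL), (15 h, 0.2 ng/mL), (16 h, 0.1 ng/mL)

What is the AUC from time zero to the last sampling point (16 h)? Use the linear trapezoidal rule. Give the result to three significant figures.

Trapezoidal AUC_0→16:
  [0→2]: (141.4+59.7)/2 × 2 = 201.1
  [2→8]: (59.7+4.5)/2 × 6 = 192.6
  [8→9]: (4.5+2.9)/2 × 1 = 3.7
  [9→10]: (2.9+1.9)/2 × 1 = 2.4
  [10→12]: (1.9+0.8)/2 × 2 = 2.7
  [12→15]: (0.8+0.2)/2 × 3 = 1.5
  [15→16]: (0.2+0.1)/2 × 1 = 0.15
  Sum = 404.15 ng/mL·h

AUC = 404 ng/mL·h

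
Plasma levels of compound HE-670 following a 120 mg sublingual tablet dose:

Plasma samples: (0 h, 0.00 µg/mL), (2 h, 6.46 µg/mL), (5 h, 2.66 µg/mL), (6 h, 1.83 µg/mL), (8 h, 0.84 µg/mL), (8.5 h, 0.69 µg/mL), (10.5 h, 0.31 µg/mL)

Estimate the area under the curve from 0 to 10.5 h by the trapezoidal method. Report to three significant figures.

AUC = 26.4 µg/mL·h

Trapezoidal AUC_0→10.5:
  [0→2]: (0.00+6.46)/2 × 2 = 6.46
  [2→5]: (6.46+2.66)/2 × 3 = 13.68
  [5→6]: (2.66+1.83)/2 × 1 = 2.245
  [6→8]: (1.83+0.84)/2 × 2 = 2.67
  [8→8.5]: (0.84+0.69)/2 × 0.5 = 0.3825
  [8.5→10.5]: (0.69+0.31)/2 × 2 = 1.0
  Sum = 26.4375 µg/mL·h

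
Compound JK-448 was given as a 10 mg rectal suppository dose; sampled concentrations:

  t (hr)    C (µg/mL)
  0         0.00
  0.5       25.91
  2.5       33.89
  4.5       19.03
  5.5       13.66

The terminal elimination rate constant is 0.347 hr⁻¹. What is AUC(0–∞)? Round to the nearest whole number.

AUC = 175 µg/mL·hr

Trapezoidal AUC_0→5.5:
  [0→0.5]: (0.00+25.91)/2 × 0.5 = 6.4775
  [0.5→2.5]: (25.91+33.89)/2 × 2 = 59.8
  [2.5→4.5]: (33.89+19.03)/2 × 2 = 52.92
  [4.5→5.5]: (19.03+13.66)/2 × 1 = 16.345
  Sum = 135.5425 µg/mL·hr
Extrapolated tail: C_last / k_e = 13.66 / 0.347 = 39.366
AUC_0→∞ = 135.5425 + 39.366 = 174.9085 µg/mL·hr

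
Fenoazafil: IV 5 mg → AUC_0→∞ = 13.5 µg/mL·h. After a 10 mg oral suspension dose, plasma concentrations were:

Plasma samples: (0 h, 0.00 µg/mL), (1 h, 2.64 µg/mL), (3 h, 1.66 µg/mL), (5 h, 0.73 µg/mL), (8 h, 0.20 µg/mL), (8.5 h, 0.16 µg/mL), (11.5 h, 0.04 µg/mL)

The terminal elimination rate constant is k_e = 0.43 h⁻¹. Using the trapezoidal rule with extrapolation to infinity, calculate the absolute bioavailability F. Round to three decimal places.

F = 0.366

Trapezoidal AUC_0→11.5 (oral suspension):
  [0→1]: (0.00+2.64)/2 × 1 = 1.32
  [1→3]: (2.64+1.66)/2 × 2 = 4.3
  [3→5]: (1.66+0.73)/2 × 2 = 2.39
  [5→8]: (0.73+0.20)/2 × 3 = 1.395
  [8→8.5]: (0.20+0.16)/2 × 0.5 = 0.09
  [8.5→11.5]: (0.16+0.04)/2 × 3 = 0.3
  Sum = 9.795 µg/mL·h
Tail: C_last/k_e = 0.04/0.43 = 0.093
AUC_0→∞ (oral suspension) = 9.795 + 0.093 = 9.888 µg/mL·h
F = (AUC_ev/D_ev)/(AUC_iv/D_iv) = (9.888/10)/(13.5/5) = 0.9888/2.7 = 0.3662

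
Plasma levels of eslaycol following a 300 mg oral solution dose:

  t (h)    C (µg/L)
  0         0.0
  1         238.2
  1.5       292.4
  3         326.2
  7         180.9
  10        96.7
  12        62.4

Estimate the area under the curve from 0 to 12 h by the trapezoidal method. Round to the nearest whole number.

AUC = 2305 µg/L·h

Trapezoidal AUC_0→12:
  [0→1]: (0.0+238.2)/2 × 1 = 119.1
  [1→1.5]: (238.2+292.4)/2 × 0.5 = 132.65
  [1.5→3]: (292.4+326.2)/2 × 1.5 = 463.95
  [3→7]: (326.2+180.9)/2 × 4 = 1014.2
  [7→10]: (180.9+96.7)/2 × 3 = 416.4
  [10→12]: (96.7+62.4)/2 × 2 = 159.1
  Sum = 2305.4 µg/L·h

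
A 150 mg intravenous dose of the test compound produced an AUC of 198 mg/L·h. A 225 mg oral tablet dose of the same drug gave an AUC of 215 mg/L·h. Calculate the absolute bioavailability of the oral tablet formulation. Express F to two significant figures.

F = 0.72

F = (AUC_ev / D_ev) / (AUC_iv / D_iv)
  = (215/225) / (198/150)
  = 0.955556 / 1.32 = 0.7239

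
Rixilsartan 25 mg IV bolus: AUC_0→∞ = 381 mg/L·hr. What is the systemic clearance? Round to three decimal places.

CL = 0.066 L/hr

CL = Dose_iv / AUC_0→∞
   = 25 / 381 = 0.0656168 L/hr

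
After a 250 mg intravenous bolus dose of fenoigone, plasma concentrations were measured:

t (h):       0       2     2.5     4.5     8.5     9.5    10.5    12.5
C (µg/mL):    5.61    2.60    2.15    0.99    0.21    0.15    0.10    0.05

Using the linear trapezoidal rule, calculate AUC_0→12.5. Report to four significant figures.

AUC = 15.39 µg/mL·h

Trapezoidal AUC_0→12.5:
  [0→2]: (5.61+2.60)/2 × 2 = 8.21
  [2→2.5]: (2.60+2.15)/2 × 0.5 = 1.1875
  [2.5→4.5]: (2.15+0.99)/2 × 2 = 3.14
  [4.5→8.5]: (0.99+0.21)/2 × 4 = 2.4
  [8.5→9.5]: (0.21+0.15)/2 × 1 = 0.18
  [9.5→10.5]: (0.15+0.10)/2 × 1 = 0.125
  [10.5→12.5]: (0.10+0.05)/2 × 2 = 0.15
  Sum = 15.3925 µg/mL·h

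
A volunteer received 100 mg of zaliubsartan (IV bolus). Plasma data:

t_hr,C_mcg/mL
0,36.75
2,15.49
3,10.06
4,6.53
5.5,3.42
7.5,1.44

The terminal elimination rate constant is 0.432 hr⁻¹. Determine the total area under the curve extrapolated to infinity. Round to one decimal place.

Trapezoidal AUC_0→7.5:
  [0→2]: (36.75+15.49)/2 × 2 = 52.24
  [2→3]: (15.49+10.06)/2 × 1 = 12.775
  [3→4]: (10.06+6.53)/2 × 1 = 8.295
  [4→5.5]: (6.53+3.42)/2 × 1.5 = 7.4625
  [5.5→7.5]: (3.42+1.44)/2 × 2 = 4.86
  Sum = 85.6325 mcg/mL·hr
Extrapolated tail: C_last / k_e = 1.44 / 0.432 = 3.333
AUC_0→∞ = 85.6325 + 3.333 = 88.9655 mcg/mL·hr

AUC = 89.0 mcg/mL·hr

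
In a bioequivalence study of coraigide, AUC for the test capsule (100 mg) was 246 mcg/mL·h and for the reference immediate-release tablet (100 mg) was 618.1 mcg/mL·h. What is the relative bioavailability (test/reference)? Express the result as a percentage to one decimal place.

F_rel = 39.8%

F_rel = (AUC_test/D_test) / (AUC_ref/D_ref)
      = (246/100) / (618.1/100)
      = 2.46 / 6.181 = 0.3980 = 39.80%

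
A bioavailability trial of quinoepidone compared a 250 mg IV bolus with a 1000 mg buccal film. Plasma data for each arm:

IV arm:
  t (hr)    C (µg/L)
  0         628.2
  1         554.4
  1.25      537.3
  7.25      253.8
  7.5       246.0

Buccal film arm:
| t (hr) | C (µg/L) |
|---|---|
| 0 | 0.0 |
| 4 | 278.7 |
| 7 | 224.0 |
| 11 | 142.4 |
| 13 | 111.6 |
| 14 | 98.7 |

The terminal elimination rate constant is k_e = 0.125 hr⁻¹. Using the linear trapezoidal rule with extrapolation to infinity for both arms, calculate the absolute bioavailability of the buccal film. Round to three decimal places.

F = 0.156

Trapezoidal AUC_0→7.5 (IV):
  [0→1]: (628.2+554.4)/2 × 1 = 591.3
  [1→1.25]: (554.4+537.3)/2 × 0.25 = 136.4625
  [1.25→7.25]: (537.3+253.8)/2 × 6 = 2373.3
  [7.25→7.5]: (253.8+246.0)/2 × 0.25 = 62.475
  Sum = 3163.5375 µg/L·hr
IV tail: 246.0/0.125 = 1968.000; AUC_iv,0→∞ = 3163.5375 + 1968.000 = 5131.5375 µg/L·hr
Trapezoidal AUC_0→14 (buccal film):
  [0→4]: (0.0+278.7)/2 × 4 = 557.4
  [4→7]: (278.7+224.0)/2 × 3 = 754.05
  [7→11]: (224.0+142.4)/2 × 4 = 732.8
  [11→13]: (142.4+111.6)/2 × 2 = 254.0
  [13→14]: (111.6+98.7)/2 × 1 = 105.15
  Sum = 2403.4 µg/L·hr
buccal film tail: 98.7/0.125 = 789.600; AUC_ev,0→∞ = 2403.4 + 789.600 = 3193.0 µg/L·hr
F = (AUC_ev/D_ev)/(AUC_iv/D_iv) = (3193.0/1000)/(5131.5375/250) = 3.193/20.52615 = 0.1556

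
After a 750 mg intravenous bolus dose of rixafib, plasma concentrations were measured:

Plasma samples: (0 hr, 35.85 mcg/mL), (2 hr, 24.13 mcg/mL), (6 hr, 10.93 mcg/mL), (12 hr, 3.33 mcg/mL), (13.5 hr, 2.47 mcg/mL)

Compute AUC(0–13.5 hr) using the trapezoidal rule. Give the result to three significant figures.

AUC = 177 mcg/mL·hr

Trapezoidal AUC_0→13.5:
  [0→2]: (35.85+24.13)/2 × 2 = 59.98
  [2→6]: (24.13+10.93)/2 × 4 = 70.12
  [6→12]: (10.93+3.33)/2 × 6 = 42.78
  [12→13.5]: (3.33+2.47)/2 × 1.5 = 4.35
  Sum = 177.23 mcg/mL·hr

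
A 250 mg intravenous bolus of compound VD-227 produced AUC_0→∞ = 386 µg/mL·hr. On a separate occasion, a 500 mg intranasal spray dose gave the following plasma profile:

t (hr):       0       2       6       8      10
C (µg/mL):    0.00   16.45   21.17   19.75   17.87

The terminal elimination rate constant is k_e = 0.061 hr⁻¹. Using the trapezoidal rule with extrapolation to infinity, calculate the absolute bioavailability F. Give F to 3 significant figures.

F = 0.600

Trapezoidal AUC_0→10 (intranasal spray):
  [0→2]: (0.00+16.45)/2 × 2 = 16.45
  [2→6]: (16.45+21.17)/2 × 4 = 75.24
  [6→8]: (21.17+19.75)/2 × 2 = 40.92
  [8→10]: (19.75+17.87)/2 × 2 = 37.62
  Sum = 170.23 µg/mL·hr
Tail: C_last/k_e = 17.87/0.061 = 292.951
AUC_0→∞ (intranasal spray) = 170.23 + 292.951 = 463.181 µg/mL·hr
F = (AUC_ev/D_ev)/(AUC_iv/D_iv) = (463.181/500)/(386/250) = 0.926362/1.544 = 0.6000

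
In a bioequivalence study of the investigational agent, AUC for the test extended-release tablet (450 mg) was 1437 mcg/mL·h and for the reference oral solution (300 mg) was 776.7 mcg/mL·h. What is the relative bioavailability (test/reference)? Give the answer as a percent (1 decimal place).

F_rel = 123.3%

F_rel = (AUC_test/D_test) / (AUC_ref/D_ref)
      = (1437/450) / (776.7/300)
      = 3.19333 / 2.589 = 1.2334 = 123.34%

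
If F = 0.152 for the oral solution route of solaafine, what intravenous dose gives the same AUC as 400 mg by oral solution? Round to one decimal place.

Systemic exposure from an extravascular dose = F × D_ev, so the equivalent IV dose is F × D_ev.
D_iv = F × D_ev = 0.152 × 400 = 60.8 mg

D_iv = 60.8 mg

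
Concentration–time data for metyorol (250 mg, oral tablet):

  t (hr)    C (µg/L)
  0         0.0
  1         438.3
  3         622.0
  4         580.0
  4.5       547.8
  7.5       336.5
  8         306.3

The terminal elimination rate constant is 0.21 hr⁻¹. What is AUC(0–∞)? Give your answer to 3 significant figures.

Trapezoidal AUC_0→8:
  [0→1]: (0.0+438.3)/2 × 1 = 219.15
  [1→3]: (438.3+622.0)/2 × 2 = 1060.3
  [3→4]: (622.0+580.0)/2 × 1 = 601.0
  [4→4.5]: (580.0+547.8)/2 × 0.5 = 281.95
  [4.5→7.5]: (547.8+336.5)/2 × 3 = 1326.45
  [7.5→8]: (336.5+306.3)/2 × 0.5 = 160.7
  Sum = 3649.55 µg/L·hr
Extrapolated tail: C_last / k_e = 306.3 / 0.21 = 1458.571
AUC_0→∞ = 3649.55 + 1458.571 = 5108.121 µg/L·hr

AUC = 5110 µg/L·hr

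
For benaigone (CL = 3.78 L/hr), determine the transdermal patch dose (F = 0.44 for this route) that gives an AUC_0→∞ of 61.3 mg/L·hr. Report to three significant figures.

Dose = 527 mg

Dose = CL × AUC_0→∞ / F
     = 3.78 × 61.3 / 0.44 = 526.623 mg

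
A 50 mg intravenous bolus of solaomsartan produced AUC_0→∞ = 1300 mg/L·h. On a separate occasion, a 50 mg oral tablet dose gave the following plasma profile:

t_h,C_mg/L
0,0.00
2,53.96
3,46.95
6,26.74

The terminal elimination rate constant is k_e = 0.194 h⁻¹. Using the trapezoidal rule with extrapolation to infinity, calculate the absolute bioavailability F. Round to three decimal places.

F = 0.271

Trapezoidal AUC_0→6 (oral tablet):
  [0→2]: (0.00+53.96)/2 × 2 = 53.96
  [2→3]: (53.96+46.95)/2 × 1 = 50.455
  [3→6]: (46.95+26.74)/2 × 3 = 110.535
  Sum = 214.95 mg/L·h
Tail: C_last/k_e = 26.74/0.194 = 137.835
AUC_0→∞ (oral tablet) = 214.95 + 137.835 = 352.785 mg/L·h
F = (AUC_ev/D_ev)/(AUC_iv/D_iv) = (352.785/50)/(1300/50) = 7.0557/26 = 0.2714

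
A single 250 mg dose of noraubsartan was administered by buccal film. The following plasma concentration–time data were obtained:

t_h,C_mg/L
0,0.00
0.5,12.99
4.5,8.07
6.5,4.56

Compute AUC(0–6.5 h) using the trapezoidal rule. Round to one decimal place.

AUC = 58.0 mg/L·h

Trapezoidal AUC_0→6.5:
  [0→0.5]: (0.00+12.99)/2 × 0.5 = 3.2475
  [0.5→4.5]: (12.99+8.07)/2 × 4 = 42.12
  [4.5→6.5]: (8.07+4.56)/2 × 2 = 12.63
  Sum = 57.9975 mg/L·h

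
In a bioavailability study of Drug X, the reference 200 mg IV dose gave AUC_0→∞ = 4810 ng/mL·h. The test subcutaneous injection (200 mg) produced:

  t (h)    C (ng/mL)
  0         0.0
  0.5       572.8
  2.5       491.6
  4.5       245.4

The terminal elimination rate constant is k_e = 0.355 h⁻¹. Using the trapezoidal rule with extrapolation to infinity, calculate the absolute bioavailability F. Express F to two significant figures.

Trapezoidal AUC_0→4.5 (subcutaneous injection):
  [0→0.5]: (0.0+572.8)/2 × 0.5 = 143.2
  [0.5→2.5]: (572.8+491.6)/2 × 2 = 1064.4
  [2.5→4.5]: (491.6+245.4)/2 × 2 = 737.0
  Sum = 1944.6 ng/mL·h
Tail: C_last/k_e = 245.4/0.355 = 691.268
AUC_0→∞ (subcutaneous injection) = 1944.6 + 691.268 = 2635.868 ng/mL·h
F = (AUC_ev/D_ev)/(AUC_iv/D_iv) = (2635.868/200)/(4810/200) = 13.17934/24.05 = 0.5480

F = 0.55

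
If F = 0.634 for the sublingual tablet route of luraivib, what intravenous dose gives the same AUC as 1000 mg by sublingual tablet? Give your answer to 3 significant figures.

Systemic exposure from an extravascular dose = F × D_ev, so the equivalent IV dose is F × D_ev.
D_iv = F × D_ev = 0.634 × 1000 = 634 mg

D_iv = 634 mg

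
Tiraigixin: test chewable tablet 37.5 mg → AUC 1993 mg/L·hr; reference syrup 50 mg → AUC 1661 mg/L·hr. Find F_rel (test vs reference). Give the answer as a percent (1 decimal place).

F_rel = 160.0%

F_rel = (AUC_test/D_test) / (AUC_ref/D_ref)
      = (1993/37.5) / (1661/50)
      = 53.1467 / 33.22 = 1.5998 = 159.98%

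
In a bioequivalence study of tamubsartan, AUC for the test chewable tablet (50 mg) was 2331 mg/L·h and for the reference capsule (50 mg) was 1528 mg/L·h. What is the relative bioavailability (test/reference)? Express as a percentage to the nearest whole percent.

F_rel = 153%

F_rel = (AUC_test/D_test) / (AUC_ref/D_ref)
      = (2331/50) / (1528/50)
      = 46.62 / 30.56 = 1.5255 = 152.55%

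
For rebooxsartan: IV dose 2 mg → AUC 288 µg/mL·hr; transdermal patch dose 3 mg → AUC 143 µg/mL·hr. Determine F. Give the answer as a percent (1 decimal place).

F = (AUC_ev / D_ev) / (AUC_iv / D_iv)
  = (143/3) / (288/2)
  = 47.6667 / 144 = 0.3310
  = 33.10%

F = 33.1%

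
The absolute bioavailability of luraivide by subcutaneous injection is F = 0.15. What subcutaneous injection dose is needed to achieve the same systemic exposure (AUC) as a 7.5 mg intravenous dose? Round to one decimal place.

For equal systemic exposure: F × D_ev = D_iv
D_ev = D_iv / F = 7.5 / 0.15 = 50 mg

D_subcutaneous = 50.0 mg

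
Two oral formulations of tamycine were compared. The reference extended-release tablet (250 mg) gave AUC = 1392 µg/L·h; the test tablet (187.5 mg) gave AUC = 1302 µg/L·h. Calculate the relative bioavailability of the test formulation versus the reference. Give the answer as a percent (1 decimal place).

F_rel = (AUC_test/D_test) / (AUC_ref/D_ref)
      = (1302/187.5) / (1392/250)
      = 6.944 / 5.568 = 1.2471 = 124.71%

F_rel = 124.7%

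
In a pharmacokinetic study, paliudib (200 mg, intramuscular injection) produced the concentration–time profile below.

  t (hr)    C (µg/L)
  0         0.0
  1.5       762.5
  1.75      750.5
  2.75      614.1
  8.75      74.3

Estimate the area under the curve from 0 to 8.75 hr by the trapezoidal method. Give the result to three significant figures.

Trapezoidal AUC_0→8.75:
  [0→1.5]: (0.0+762.5)/2 × 1.5 = 571.875
  [1.5→1.75]: (762.5+750.5)/2 × 0.25 = 189.125
  [1.75→2.75]: (750.5+614.1)/2 × 1 = 682.3
  [2.75→8.75]: (614.1+74.3)/2 × 6 = 2065.2
  Sum = 3508.5 µg/L·hr

AUC = 3510 µg/L·hr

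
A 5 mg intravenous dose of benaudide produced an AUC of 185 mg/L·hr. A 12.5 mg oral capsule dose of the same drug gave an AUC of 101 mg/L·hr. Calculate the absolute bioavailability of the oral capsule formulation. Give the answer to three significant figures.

F = 0.218

F = (AUC_ev / D_ev) / (AUC_iv / D_iv)
  = (101/12.5) / (185/5)
  = 8.08 / 37 = 0.2184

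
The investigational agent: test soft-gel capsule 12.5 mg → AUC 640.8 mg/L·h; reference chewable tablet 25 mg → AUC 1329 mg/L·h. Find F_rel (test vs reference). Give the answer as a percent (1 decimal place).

F_rel = 96.4%

F_rel = (AUC_test/D_test) / (AUC_ref/D_ref)
      = (640.8/12.5) / (1329/25)
      = 51.264 / 53.16 = 0.9643 = 96.43%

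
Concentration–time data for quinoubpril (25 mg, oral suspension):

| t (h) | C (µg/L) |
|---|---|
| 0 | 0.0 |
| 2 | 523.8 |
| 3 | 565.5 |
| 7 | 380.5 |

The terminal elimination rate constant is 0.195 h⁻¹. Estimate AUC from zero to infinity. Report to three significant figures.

AUC = 4910 µg/L·h

Trapezoidal AUC_0→7:
  [0→2]: (0.0+523.8)/2 × 2 = 523.8
  [2→3]: (523.8+565.5)/2 × 1 = 544.65
  [3→7]: (565.5+380.5)/2 × 4 = 1892.0
  Sum = 2960.45 µg/L·h
Extrapolated tail: C_last / k_e = 380.5 / 0.195 = 1951.282
AUC_0→∞ = 2960.45 + 1951.282 = 4911.732 µg/L·h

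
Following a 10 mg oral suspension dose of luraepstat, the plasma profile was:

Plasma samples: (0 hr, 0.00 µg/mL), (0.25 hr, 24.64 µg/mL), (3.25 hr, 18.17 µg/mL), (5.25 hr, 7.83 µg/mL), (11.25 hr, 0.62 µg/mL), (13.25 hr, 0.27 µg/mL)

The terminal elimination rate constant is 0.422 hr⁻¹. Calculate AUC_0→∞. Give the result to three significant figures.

AUC = 120 µg/mL·hr

Trapezoidal AUC_0→13.25:
  [0→0.25]: (0.00+24.64)/2 × 0.25 = 3.08
  [0.25→3.25]: (24.64+18.17)/2 × 3 = 64.215
  [3.25→5.25]: (18.17+7.83)/2 × 2 = 26.0
  [5.25→11.25]: (7.83+0.62)/2 × 6 = 25.35
  [11.25→13.25]: (0.62+0.27)/2 × 2 = 0.89
  Sum = 119.535 µg/mL·hr
Extrapolated tail: C_last / k_e = 0.27 / 0.422 = 0.640
AUC_0→∞ = 119.535 + 0.640 = 120.175 µg/mL·hr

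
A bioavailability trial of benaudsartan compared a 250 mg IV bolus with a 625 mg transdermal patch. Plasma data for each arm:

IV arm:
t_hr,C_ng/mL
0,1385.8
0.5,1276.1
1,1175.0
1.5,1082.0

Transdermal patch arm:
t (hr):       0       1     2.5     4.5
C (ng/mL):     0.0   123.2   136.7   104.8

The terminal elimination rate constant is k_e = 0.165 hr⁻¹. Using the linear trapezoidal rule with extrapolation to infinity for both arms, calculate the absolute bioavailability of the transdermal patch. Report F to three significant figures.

F = 0.0540

Trapezoidal AUC_0→1.5 (IV):
  [0→0.5]: (1385.8+1276.1)/2 × 0.5 = 665.475
  [0.5→1]: (1276.1+1175.0)/2 × 0.5 = 612.775
  [1→1.5]: (1175.0+1082.0)/2 × 0.5 = 564.25
  Sum = 1842.5 ng/mL·hr
IV tail: 1082.0/0.165 = 6557.576; AUC_iv,0→∞ = 1842.5 + 6557.576 = 8400.076 ng/mL·hr
Trapezoidal AUC_0→4.5 (transdermal patch):
  [0→1]: (0.0+123.2)/2 × 1 = 61.6
  [1→2.5]: (123.2+136.7)/2 × 1.5 = 194.925
  [2.5→4.5]: (136.7+104.8)/2 × 2 = 241.5
  Sum = 498.025 ng/mL·hr
transdermal patch tail: 104.8/0.165 = 635.152; AUC_ev,0→∞ = 498.025 + 635.152 = 1133.177 ng/mL·hr
F = (AUC_ev/D_ev)/(AUC_iv/D_iv) = (1133.177/625)/(8400.076/250) = 1.8130832/33.600304 = 0.0540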